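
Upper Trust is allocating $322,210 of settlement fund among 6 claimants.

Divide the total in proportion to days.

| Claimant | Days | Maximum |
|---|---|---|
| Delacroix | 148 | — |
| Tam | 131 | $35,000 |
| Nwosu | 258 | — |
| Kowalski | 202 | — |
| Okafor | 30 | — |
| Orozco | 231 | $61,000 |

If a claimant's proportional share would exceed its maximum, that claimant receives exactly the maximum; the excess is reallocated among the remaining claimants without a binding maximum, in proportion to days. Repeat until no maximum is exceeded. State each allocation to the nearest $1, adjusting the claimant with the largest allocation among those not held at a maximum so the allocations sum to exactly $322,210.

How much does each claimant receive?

Delacroix: $52,475 | Tam: $35,000 | Nwosu: $91,477 | Kowalski: $71,621 | Okafor: $10,637 | Orozco: $61,000

Sum of days: 1,000.
Proportional shares (ignoring caps): Delacroix 47,687.08; Tam 42,209.51; Nwosu 83,130.18; Kowalski 65,086.42; Okafor 9,666.30; Orozco 74,430.51.
Cap binds for Tam ($35,000), Orozco ($61,000); remaining pool $226,210 reallocated over remaining days 638.
Redistributed shares: Delacroix 52,475.05 → $52,475; Nwosu 91,476.77 → $91,477; Kowalski 71,621.35 → $71,621; Okafor 10,636.83 → $10,637.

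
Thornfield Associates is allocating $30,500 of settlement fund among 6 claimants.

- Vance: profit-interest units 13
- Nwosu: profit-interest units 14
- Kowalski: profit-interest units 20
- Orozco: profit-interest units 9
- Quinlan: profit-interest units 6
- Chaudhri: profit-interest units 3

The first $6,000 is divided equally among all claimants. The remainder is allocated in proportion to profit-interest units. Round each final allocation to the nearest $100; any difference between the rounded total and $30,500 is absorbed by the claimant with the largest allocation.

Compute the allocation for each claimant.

Vance: $5,900; Nwosu: $6,300; Kowalski: $8,500; Orozco: $4,400; Quinlan: $3,300; Chaudhri: $2,100

$6,000 shared equally gives $1,000 per claimant.
Remainder $24,500 by profit-interest units (total 65): Vance 4,900.00 → $4,900; Nwosu 5,276.92 → $5,300; Kowalski 7,538.46 → $7,500; Orozco 3,392.31 → $3,400; Quinlan 2,261.54 → $2,300; Chaudhri 1,130.77 → $1,100.
Totals: Vance $1,000 + $4,900 = $5,900; Nwosu $1,000 + $5,300 = $6,300; Kowalski $1,000 + $7,500 = $8,500; Orozco $1,000 + $3,400 = $4,400; Quinlan $1,000 + $2,300 = $3,300; Chaudhri $1,000 + $1,100 = $2,100.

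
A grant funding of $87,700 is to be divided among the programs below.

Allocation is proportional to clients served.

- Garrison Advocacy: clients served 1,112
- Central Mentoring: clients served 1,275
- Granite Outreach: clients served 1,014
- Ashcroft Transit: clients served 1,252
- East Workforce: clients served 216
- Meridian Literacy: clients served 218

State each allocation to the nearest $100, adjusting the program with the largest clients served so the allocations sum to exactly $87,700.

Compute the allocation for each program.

Combined clients served = 1,112 + 1,275 + 1,014 + 1,252 + 216 + 218 = 5,087.
Pro-rata amounts: Garrison Advocacy 19,170.91; Central Mentoring 21,981.03; Granite Outreach 17,481.38; Ashcroft Transit 21,584.51; East Workforce 3,723.85; Meridian Literacy 3,758.33.
After rounding ($100): Garrison Advocacy $19,200; Central Mentoring $22,000; Granite Outreach $17,500; Ashcroft Transit $21,600; East Workforce $3,700; Meridian Literacy $3,800. Sum = $87,800.
Difference $87,700 − $87,800 = −$100 applied to largest clients served (Central Mentoring): Central Mentoring becomes $21,900.

Garrison Advocacy: $19,200; Central Mentoring: $21,900; Granite Outreach: $17,500; Ashcroft Transit: $21,600; East Workforce: $3,700; Meridian Literacy: $3,800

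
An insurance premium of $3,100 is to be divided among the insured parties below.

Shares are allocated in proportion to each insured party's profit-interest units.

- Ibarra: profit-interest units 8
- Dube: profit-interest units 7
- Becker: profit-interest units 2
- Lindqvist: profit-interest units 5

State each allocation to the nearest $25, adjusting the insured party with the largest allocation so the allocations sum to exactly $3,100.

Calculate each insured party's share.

Ibarra: $1,150 · Dube: $975 · Becker: $275 · Lindqvist: $700

Sum of profit-interest units: 22.
Pro-rata amounts: Ibarra 8/22 × $3,100 = 1,127.27; Dube 7/22 × $3,100 = 986.36; Becker 2/22 × $3,100 = 281.82; Lindqvist 5/22 × $3,100 = 704.55.
At nearest $25: Ibarra $1,125; Dube $975; Becker $275; Lindqvist $700. Sum = $3,075.
Difference $3,100 − $3,075 = +$25 applied to largest allocation (Ibarra): Ibarra becomes $1,150.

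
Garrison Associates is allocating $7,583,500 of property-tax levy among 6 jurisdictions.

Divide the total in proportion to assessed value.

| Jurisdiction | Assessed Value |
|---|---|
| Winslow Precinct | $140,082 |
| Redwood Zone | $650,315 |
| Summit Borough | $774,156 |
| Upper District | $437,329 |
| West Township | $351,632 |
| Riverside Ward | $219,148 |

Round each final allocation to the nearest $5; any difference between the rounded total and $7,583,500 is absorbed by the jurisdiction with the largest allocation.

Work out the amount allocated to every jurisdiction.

Winslow Precinct: $412,925; Redwood Zone: $1,916,950; Summit Borough: $2,281,995; Upper District: $1,289,125; West Township: $1,036,515; Riverside Ward: $645,990

Assessed value total: 2,572,662.
Unrounded shares: Winslow Precinct 140,082/2,572,662 × $7,583,500 = 412,923.21; Redwood Zone 650,315/2,572,662 × $7,583,500 = 1,916,949.76; Summit Borough 774,156/2,572,662 × $7,583,500 = 2,281,998.97; Upper District 437,329/2,572,662 × $7,583,500 = 1,289,125.61; West Township 351,632/2,572,662 × $7,583,500 = 1,036,514.42; Riverside Ward 219,148/2,572,662 × $7,583,500 = 645,988.03.
After rounding ($5): Winslow Precinct $412,925; Redwood Zone $1,916,950; Summit Borough $2,282,000; Upper District $1,289,125; West Township $1,036,515; Riverside Ward $645,990. Sum = $7,583,505.
Difference $7,583,500 − $7,583,505 = −$5 applied to largest allocation (Summit Borough): Summit Borough becomes $2,281,995.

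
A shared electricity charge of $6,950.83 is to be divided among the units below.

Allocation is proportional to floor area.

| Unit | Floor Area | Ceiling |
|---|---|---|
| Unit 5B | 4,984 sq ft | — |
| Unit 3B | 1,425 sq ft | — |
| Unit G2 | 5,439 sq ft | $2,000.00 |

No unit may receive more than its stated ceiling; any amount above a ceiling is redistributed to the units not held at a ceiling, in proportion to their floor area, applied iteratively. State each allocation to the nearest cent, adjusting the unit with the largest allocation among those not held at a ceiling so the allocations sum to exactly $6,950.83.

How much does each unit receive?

Unit 5B: $3,850.04 | Unit 3B: $1,100.79 | Unit G2: $2,000.00

Total floor area = 11,848.
Proportional shares (ignoring caps): Unit 5B 2,923.9481; Unit 3B 836.0004; Unit G2 3,190.8815.
Held at cap: Unit G2 ($2,000.00); balance $4,950.83 reallocated over remaining floor area 6,409.
Redistributed shares: Unit 5B 3,850.0447 → $3,850.04; Unit 3B 1,100.7853 → $1,100.79.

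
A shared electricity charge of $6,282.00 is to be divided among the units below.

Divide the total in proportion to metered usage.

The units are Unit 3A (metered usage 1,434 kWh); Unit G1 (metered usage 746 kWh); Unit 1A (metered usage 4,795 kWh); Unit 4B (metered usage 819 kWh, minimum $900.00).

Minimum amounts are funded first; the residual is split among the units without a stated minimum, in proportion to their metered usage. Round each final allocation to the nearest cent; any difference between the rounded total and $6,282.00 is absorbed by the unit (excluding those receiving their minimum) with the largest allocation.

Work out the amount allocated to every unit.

Fund the minimums — Unit 4B $900.00. Remaining pool $5,382.00.
Remaining pool split over remaining metered usage 6,975: Unit 3A 1,106.4929 → $1,106.49; Unit G1 575.6232 → $575.62; Unit 1A 3,699.8839 → $3,699.88.
Rounding difference +$0.01 applied to Unit 1A → $3,699.89.

Unit 3A: $1,106.49 | Unit G1: $575.62 | Unit 1A: $3,699.89 | Unit 4B: $900.00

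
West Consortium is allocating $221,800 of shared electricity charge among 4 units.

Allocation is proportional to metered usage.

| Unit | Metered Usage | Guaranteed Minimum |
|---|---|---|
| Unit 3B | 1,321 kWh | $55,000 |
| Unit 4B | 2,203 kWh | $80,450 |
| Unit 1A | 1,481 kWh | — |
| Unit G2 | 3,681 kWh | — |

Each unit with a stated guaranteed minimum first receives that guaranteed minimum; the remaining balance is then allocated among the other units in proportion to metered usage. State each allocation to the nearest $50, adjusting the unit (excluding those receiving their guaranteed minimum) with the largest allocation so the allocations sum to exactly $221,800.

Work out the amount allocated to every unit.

Fund the minimums — Unit 3B $55,000; Unit 4B $80,450. Balance $86,350.
Balance split over remaining metered usage 5,162: Unit 1A 24,774.19 → $24,750; Unit G2 61,575.81 → $61,600.

Unit 3B: $55,000 · Unit 4B: $80,450 · Unit 1A: $24,750 · Unit G2: $61,600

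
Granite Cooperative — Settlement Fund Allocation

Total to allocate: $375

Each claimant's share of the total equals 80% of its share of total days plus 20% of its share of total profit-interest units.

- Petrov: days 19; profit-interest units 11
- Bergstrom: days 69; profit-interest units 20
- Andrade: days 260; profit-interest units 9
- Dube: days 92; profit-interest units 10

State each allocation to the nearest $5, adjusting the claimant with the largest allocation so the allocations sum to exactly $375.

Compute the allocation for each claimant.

Totals — days 440, profit-interest units 50.
Combined weights (80% days + 20% profit-interest units): Petrov 0.0785; Bergstrom 0.2055; Andrade 0.5087; Dube 0.2073.
Proportional shares: Petrov 29.45; Bergstrom 77.05; Andrade 190.77; Dube 77.73.
At nearest $5: Petrov $30; Bergstrom $75; Andrade $190; Dube $80. Sum = $375.
No rounding difference to absorb.

Petrov: $30 · Bergstrom: $75 · Andrade: $190 · Dube: $80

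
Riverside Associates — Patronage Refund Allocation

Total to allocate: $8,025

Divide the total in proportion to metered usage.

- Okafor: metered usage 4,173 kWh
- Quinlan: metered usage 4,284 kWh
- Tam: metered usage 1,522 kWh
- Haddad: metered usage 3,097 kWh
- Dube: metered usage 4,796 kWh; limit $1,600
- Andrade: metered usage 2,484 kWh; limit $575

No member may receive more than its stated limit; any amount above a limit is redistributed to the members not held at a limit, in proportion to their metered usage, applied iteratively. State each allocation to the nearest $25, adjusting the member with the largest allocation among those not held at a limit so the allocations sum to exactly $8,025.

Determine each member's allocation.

Okafor: $1,875; Quinlan: $1,925; Tam: $675; Haddad: $1,375; Dube: $1,600; Andrade: $575

Sum of metered usage: 20,356.
Unconstrained shares: Okafor 1,645.13; Quinlan 1,688.89; Tam 600.02; Haddad 1,220.94; Dube 1,890.74; Andrade 979.27.
Capped: Dube ($1,600), Andrade ($575); remaining pool $5,850 reallocated over remaining metered usage 13,076.
Redistributed shares: Okafor 1,866.94 → $1,875; Quinlan 1,916.60 → $1,925; Tam 680.92 → $675; Haddad 1,385.55 → $1,375.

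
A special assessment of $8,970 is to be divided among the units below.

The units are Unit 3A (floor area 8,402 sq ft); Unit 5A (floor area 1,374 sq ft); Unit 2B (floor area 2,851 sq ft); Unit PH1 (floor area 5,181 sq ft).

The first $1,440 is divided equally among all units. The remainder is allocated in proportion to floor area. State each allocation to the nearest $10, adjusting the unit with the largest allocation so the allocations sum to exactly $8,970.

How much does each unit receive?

Unit 3A: $3,910 · Unit 5A: $940 · Unit 2B: $1,570 · Unit PH1: $2,550

First tranche $1,440 split equally: $360 each.
Remainder $7,530 by floor area (total 17,808): Unit 3A 3,552.73 → $3,550; Unit 5A 580.99 → $580; Unit 2B 1,205.53 → $1,210; Unit PH1 2,190.75 → $2,190.
Totals: Unit 3A $360 + $3,550 = $3,910; Unit 5A $360 + $580 = $940; Unit 2B $360 + $1,210 = $1,570; Unit PH1 $360 + $2,190 = $2,550.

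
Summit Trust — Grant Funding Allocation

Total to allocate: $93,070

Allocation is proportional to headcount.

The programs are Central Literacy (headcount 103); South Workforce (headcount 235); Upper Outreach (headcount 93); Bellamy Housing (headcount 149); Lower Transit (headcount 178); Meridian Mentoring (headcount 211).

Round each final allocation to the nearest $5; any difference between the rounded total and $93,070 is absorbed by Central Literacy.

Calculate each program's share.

Total headcount = 969.
Unrounded shares: Central Literacy 103/969 × $93,070 = 9,892.89; South Workforce 235/969 × $93,070 = 22,571.16; Upper Outreach 93/969 × $93,070 = 8,932.41; Bellamy Housing 149/969 × $93,070 = 14,311.07; Lower Transit 178/969 × $93,070 = 17,096.45; Meridian Mentoring 211/969 × $93,070 = 20,266.02.
Rounded to nearest $5: Central Literacy $9,895; South Workforce $22,570; Upper Outreach $8,930; Bellamy Housing $14,310; Lower Transit $17,095; Meridian Mentoring $20,265. Sum = $93,065.
Difference $93,070 − $93,065 = +$5 applied to Central Literacy: Central Literacy becomes $9,900.

Central Literacy: $9,900 · South Workforce: $22,570 · Upper Outreach: $8,930 · Bellamy Housing: $14,310 · Lower Transit: $17,095 · Meridian Mentoring: $20,265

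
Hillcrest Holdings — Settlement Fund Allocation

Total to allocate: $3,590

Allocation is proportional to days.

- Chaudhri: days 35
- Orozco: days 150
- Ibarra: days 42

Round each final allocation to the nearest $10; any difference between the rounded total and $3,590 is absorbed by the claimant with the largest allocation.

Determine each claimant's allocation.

Chaudhri: $550; Orozco: $2,380; Ibarra: $660

Total days = 227.
Pro-rata amounts: Chaudhri 35/227 × $3,590 = 553.52; Orozco 150/227 × $3,590 = 2,372.25; Ibarra 42/227 × $3,590 = 664.23.
At nearest $10: Chaudhri $550; Orozco $2,370; Ibarra $660. Sum = $3,580.
Difference $3,590 − $3,580 = +$10 applied to largest allocation (Orozco): Orozco becomes $2,380.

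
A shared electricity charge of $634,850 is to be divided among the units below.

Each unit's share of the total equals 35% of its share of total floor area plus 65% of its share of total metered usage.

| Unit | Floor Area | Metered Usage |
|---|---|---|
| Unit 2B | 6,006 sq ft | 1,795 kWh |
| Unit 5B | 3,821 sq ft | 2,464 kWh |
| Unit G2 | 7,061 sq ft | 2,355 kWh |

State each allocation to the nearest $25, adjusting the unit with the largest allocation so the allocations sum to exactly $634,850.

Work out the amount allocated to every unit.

Unit 2B: $191,025 · Unit 5B: $204,000 · Unit G2: $239,825

Totals — floor area 16,888, metered usage 6,614.
Blended shares (35% floor area + 65% metered usage): Unit 2B 0.3009; Unit 5B 0.3213; Unit G2 0.3778.
Proportional shares: Unit 2B 191,013.10; Unit 5B 204,004.21; Unit G2 239,832.69.
After rounding ($25): Unit 2B $191,025; Unit 5B $204,000; Unit G2 $239,825. Sum = $634,850.
Rounded total matches; no reconciliation needed.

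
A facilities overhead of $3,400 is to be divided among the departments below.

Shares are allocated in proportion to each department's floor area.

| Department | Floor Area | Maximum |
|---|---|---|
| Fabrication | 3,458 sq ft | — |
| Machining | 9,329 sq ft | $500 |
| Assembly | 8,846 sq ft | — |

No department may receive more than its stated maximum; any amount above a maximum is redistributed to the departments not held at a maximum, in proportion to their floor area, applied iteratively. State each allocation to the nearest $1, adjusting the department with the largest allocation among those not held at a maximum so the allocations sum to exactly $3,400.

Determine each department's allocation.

Sum of floor area: 21,633.
Unconstrained shares: Fabrication 543.48; Machining 1,466.21; Assembly 1,390.30.
Held at cap: Machining ($500); remaining pool $2,900 reallocated over remaining floor area 12,304.
Remaining shares: Fabrication 815.04 → $815; Assembly 2,084.96 → $2,085.

Fabrication: $815 | Machining: $500 | Assembly: $2,085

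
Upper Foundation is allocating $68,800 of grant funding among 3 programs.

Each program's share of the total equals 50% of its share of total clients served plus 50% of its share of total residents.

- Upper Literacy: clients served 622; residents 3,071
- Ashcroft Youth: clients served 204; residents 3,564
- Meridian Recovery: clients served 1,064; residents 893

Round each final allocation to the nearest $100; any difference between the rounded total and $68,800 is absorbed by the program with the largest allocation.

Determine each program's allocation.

Totals — clients served 1,890, residents 7,528.
Combined weights (50% clients served + 50% residents): Upper Literacy 0.3685; Ashcroft Youth 0.2907; Meridian Recovery 0.3408.
Pro-rata amounts: Upper Literacy 25,354.32; Ashcroft Youth 19,999.09; Meridian Recovery 23,446.58.
After rounding ($100): Upper Literacy $25,400; Ashcroft Youth $20,000; Meridian Recovery $23,400. Sum = $68,800.
No rounding difference to absorb.

Upper Literacy: $25,400; Ashcroft Youth: $20,000; Meridian Recovery: $23,400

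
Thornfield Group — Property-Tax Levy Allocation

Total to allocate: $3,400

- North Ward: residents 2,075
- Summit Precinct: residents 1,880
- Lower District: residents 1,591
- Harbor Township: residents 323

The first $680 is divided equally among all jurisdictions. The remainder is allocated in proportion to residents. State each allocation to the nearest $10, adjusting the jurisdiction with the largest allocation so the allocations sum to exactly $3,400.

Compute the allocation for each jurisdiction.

$680 shared equally gives $170 per jurisdiction.
Remainder $2,720 by residents (total 5,869): North Ward 961.66 → $960; Summit Precinct 871.29 → $870; Lower District 737.35 → $740; Harbor Township 149.70 → $150.
Totals: North Ward $170 + $960 = $1,130; Summit Precinct $170 + $870 = $1,040; Lower District $170 + $740 = $910; Harbor Township $170 + $150 = $320.

North Ward: $1,130 | Summit Precinct: $1,040 | Lower District: $910 | Harbor Township: $320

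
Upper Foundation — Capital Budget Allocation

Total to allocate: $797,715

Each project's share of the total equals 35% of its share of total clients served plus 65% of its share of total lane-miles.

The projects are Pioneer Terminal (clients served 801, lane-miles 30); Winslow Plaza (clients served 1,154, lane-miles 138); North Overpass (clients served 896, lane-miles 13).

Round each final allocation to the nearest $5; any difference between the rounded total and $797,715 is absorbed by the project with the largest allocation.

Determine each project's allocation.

Clients served total 2,851; lane-miles total 181.
Blended shares (35% clients served + 65% lane-miles): Pioneer Terminal 0.2061; Winslow Plaza 0.6372; North Overpass 0.1567.
Pro-rata amounts: Pioneer Terminal 164,384.11; Winslow Plaza 508,343.64; North Overpass 124,987.24.
Rounded to nearest $5: Pioneer Terminal $164,385; Winslow Plaza $508,345; North Overpass $124,985. Sum = $797,715.
Sum already equals the total — no adjustment.

Pioneer Terminal: $164,385 · Winslow Plaza: $508,345 · North Overpass: $124,985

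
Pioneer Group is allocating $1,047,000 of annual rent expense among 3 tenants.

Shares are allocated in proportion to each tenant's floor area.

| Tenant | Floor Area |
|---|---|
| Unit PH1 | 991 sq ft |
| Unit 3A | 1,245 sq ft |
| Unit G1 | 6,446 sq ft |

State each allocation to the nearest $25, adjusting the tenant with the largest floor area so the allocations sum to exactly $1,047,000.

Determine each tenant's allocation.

Floor area total: 991 + 1,245 + 6,446 = 8,682.
Proportional shares: Unit PH1 119,508.98; Unit 3A 150,139.94; Unit G1 777,351.07.
Rounded to nearest $25: Unit PH1 $119,500; Unit 3A $150,150; Unit G1 $777,350. Sum = $1,047,000.
Sum already equals the total — no adjustment.

Unit PH1: $119,500; Unit 3A: $150,150; Unit G1: $777,350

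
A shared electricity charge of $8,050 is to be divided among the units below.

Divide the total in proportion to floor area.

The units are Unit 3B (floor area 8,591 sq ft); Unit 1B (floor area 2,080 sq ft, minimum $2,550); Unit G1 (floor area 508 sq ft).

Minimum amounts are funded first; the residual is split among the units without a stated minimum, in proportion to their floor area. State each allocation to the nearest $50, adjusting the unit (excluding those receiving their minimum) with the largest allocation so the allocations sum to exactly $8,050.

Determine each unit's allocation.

Unit 3B: $5,200; Unit 1B: $2,550; Unit G1: $300

Fund the minimums — Unit 1B $2,550. Balance $5,500.
Balance split over remaining floor area 9,099: Unit 3B 5,192.93 → $5,200; Unit G1 307.07 → $300.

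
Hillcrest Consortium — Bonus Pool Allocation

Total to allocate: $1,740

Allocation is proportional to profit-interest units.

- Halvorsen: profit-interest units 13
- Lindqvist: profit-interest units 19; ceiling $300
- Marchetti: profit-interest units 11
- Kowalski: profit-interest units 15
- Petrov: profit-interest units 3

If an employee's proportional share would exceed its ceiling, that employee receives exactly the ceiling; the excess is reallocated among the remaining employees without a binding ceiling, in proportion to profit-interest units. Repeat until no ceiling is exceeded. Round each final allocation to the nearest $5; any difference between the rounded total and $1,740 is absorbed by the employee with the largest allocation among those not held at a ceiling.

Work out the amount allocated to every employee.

Profit-interest units total: 61.
Pro-rata shares before constraints: Halvorsen 370.82; Lindqvist 541.97; Marchetti 313.77; Kowalski 427.87; Petrov 85.57.
Capped: Lindqvist ($300); balance $1,440 reallocated over remaining profit-interest units 42.
Redistributed shares: Halvorsen 445.71 → $445; Marchetti 377.14 → $375; Kowalski 514.29 → $515; Petrov 102.86 → $105.

Halvorsen: $445 | Lindqvist: $300 | Marchetti: $375 | Kowalski: $515 | Petrov: $105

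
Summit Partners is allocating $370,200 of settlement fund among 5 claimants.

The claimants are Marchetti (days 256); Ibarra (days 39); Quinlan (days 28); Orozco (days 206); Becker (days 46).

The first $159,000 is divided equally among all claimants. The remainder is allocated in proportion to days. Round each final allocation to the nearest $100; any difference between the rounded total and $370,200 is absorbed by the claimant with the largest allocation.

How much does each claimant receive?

First tranche $159,000 split equally: $31,800 each.
Remainder $211,200 by days (total 575): Marchetti 94,029.91 → $94,000; Ibarra 14,324.87 → $14,300; Quinlan 10,284.52 → $10,300; Orozco 75,664.70 → $75,700; Becker 16,896.00 → $16,900.
Totals: Marchetti $31,800 + $94,000 = $125,800; Ibarra $31,800 + $14,300 = $46,100; Quinlan $31,800 + $10,300 = $42,100; Orozco $31,800 + $75,700 = $107,500; Becker $31,800 + $16,900 = $48,700.

Marchetti: $125,800; Ibarra: $46,100; Quinlan: $42,100; Orozco: $107,500; Becker: $48,700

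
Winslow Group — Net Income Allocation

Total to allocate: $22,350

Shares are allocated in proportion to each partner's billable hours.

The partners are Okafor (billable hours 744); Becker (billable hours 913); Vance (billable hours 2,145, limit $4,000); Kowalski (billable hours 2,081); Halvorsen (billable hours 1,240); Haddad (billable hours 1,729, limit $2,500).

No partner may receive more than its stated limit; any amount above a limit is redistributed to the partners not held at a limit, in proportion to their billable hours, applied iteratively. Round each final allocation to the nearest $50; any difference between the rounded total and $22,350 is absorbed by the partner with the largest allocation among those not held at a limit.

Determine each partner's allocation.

Okafor: $2,350 | Becker: $2,900 | Vance: $4,000 | Kowalski: $6,650 | Halvorsen: $3,950 | Haddad: $2,500

Sum of billable hours: 8,852.
Unconstrained shares: Okafor 1,878.49; Becker 2,305.19; Vance 5,415.81; Kowalski 5,254.22; Halvorsen 3,130.82; Haddad 4,365.47.
Capped: Vance ($4,000), Haddad ($2,500); residual $15,850 reallocated over remaining billable hours 4,978.
Remaining shares: Okafor 2,368.90 → $2,350; Becker 2,907.00 → $2,900; Kowalski 6,625.92 → $6,650; Halvorsen 3,948.17 → $3,950.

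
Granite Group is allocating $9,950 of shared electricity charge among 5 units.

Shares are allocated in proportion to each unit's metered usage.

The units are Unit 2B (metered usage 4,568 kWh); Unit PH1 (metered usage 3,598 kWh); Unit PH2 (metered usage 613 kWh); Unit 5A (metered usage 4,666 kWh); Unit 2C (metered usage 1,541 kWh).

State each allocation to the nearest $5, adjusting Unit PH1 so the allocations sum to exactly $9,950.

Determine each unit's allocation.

Unit 2B: $3,035 | Unit PH1: $2,385 | Unit PH2: $405 | Unit 5A: $3,100 | Unit 2C: $1,025

Total metered usage = 14,986.
Proportional shares: Unit 2B 4,568/14,986 × $9,950 = 3,032.94; Unit PH1 3,598/14,986 × $9,950 = 2,388.90; Unit PH2 613/14,986 × $9,950 = 407.00; Unit 5A 4,666/14,986 × $9,950 = 3,098.00; Unit 2C 1,541/14,986 × $9,950 = 1,023.15.
Rounded to nearest $5: Unit 2B $3,035; Unit PH1 $2,390; Unit PH2 $405; Unit 5A $3,100; Unit 2C $1,025. Sum = $9,955.
Difference $9,950 − $9,955 = −$5 applied to Unit PH1: Unit PH1 becomes $2,385.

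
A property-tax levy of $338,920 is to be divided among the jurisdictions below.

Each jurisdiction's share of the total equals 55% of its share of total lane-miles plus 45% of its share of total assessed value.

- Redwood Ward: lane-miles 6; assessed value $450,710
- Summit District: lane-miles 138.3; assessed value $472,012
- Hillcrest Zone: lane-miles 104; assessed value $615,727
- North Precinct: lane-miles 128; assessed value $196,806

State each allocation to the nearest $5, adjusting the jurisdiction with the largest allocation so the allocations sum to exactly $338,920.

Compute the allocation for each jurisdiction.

Lane-miles total 376.3; assessed value total 1,735,255.
Blended shares (55% lane-miles + 45% assessed value): Redwood Ward 0.1257; Summit District 0.3245; Hillcrest Zone 0.3117; North Precinct 0.2381.
Raw shares: Redwood Ward 42,585.73; Summit District 109,994.83; Hillcrest Zone 105,635.11; North Precinct 80,704.33.
After rounding ($5): Redwood Ward $42,585; Summit District $109,995; Hillcrest Zone $105,635; North Precinct $80,705. Sum = $338,920.
No rounding difference to absorb.

Redwood Ward: $42,585 | Summit District: $109,995 | Hillcrest Zone: $105,635 | North Precinct: $80,705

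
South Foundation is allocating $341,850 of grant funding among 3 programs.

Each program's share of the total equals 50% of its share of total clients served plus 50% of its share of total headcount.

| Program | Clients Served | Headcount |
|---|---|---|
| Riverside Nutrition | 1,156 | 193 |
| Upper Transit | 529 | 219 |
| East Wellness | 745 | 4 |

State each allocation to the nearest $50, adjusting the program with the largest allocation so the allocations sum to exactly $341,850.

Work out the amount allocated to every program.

Riverside Nutrition: $160,600; Upper Transit: $127,200; East Wellness: $54,050

Clients served total 2,430; headcount total 416.
Blended shares (50% clients served + 50% headcount): Riverside Nutrition 0.4698; Upper Transit 0.3721; East Wellness 0.1581.
Pro-rata amounts: Riverside Nutrition 160,611.81; Upper Transit 127,191.75; East Wellness 54,046.44.
After rounding ($50): Riverside Nutrition $160,600; Upper Transit $127,200; East Wellness $54,050. Sum = $341,850.
Rounded total matches; no reconciliation needed.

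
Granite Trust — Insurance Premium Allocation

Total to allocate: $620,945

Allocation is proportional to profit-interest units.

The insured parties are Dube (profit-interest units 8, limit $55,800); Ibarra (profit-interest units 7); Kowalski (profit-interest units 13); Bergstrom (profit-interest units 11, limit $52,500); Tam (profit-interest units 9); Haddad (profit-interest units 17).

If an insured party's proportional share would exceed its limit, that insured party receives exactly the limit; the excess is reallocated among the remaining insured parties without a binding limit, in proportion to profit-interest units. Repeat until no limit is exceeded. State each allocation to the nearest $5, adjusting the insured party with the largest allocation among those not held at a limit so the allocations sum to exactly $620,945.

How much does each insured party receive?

Dube: $55,800 | Ibarra: $78,010 | Kowalski: $144,880 | Bergstrom: $52,500 | Tam: $100,300 | Haddad: $189,455

Sum of profit-interest units: 65.
Proportional shares (ignoring caps): Dube 76,424.00; Ibarra 66,871.00; Kowalski 124,189.00; Bergstrom 105,083.00; Tam 85,977.00; Haddad 162,401.00.
Capped: Dube ($55,800), Bergstrom ($52,500); remaining pool $512,645 reallocated over remaining profit-interest units 46.
Remaining shares: Ibarra 78,011.20 → $78,010; Kowalski 144,877.93 → $144,880; Tam 100,300.11 → $100,300; Haddad 189,455.76 → $189,455.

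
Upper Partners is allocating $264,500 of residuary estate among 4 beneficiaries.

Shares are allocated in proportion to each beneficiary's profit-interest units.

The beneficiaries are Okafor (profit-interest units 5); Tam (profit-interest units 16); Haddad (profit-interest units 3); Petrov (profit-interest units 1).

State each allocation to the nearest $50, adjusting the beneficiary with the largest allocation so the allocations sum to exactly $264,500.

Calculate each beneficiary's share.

Combined profit-interest units = 25.
Unrounded shares: Okafor 5/25 × $264,500 = 52,900.00; Tam 16/25 × $264,500 = 169,280.00; Haddad 3/25 × $264,500 = 31,740.00; Petrov 1/25 × $264,500 = 10,580.00.
At nearest $50: Okafor $52,900; Tam $169,300; Haddad $31,750; Petrov $10,600. Sum = $264,550.
Difference $264,500 − $264,550 = −$50 applied to largest allocation (Tam): Tam becomes $169,250.

Okafor: $52,900 | Tam: $169,250 | Haddad: $31,750 | Petrov: $10,600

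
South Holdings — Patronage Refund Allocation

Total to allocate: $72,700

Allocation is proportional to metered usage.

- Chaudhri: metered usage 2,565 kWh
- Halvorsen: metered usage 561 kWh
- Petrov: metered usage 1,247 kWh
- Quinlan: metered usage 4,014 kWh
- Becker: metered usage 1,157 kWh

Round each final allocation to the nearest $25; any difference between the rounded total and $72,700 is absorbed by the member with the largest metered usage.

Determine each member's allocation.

Combined metered usage = 9,544.
Pro-rata amounts: Chaudhri 2,565/9,544 × $72,700 = 19,538.51; Halvorsen 561/9,544 × $72,700 = 4,273.33; Petrov 1,247/9,544 × $72,700 = 9,498.84; Quinlan 4,014/9,544 × $72,700 = 30,576.05; Becker 1,157/9,544 × $72,700 = 8,813.28.
Rounded to nearest $25: Chaudhri $19,550; Halvorsen $4,275; Petrov $9,500; Quinlan $30,575; Becker $8,825. Sum = $72,725.
Difference $72,700 − $72,725 = −$25 applied to largest metered usage (Quinlan): Quinlan becomes $30,550.

Chaudhri: $19,550 | Halvorsen: $4,275 | Petrov: $9,500 | Quinlan: $30,550 | Becker: $8,825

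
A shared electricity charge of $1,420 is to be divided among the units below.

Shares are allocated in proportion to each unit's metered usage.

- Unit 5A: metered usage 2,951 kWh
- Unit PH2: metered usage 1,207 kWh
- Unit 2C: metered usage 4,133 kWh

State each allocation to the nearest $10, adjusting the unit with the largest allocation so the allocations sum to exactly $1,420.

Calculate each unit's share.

Unit 5A: $510 · Unit PH2: $210 · Unit 2C: $700

Metered usage total: 8,291.
Unrounded shares: Unit 5A 2,951/8,291 × $1,420 = 505.42; Unit PH2 1,207/8,291 × $1,420 = 206.72; Unit 2C 4,133/8,291 × $1,420 = 707.86.
After rounding ($10): Unit 5A $510; Unit PH2 $210; Unit 2C $710. Sum = $1,430.
Difference $1,420 − $1,430 = −$10 applied to largest allocation (Unit 2C): Unit 2C becomes $700.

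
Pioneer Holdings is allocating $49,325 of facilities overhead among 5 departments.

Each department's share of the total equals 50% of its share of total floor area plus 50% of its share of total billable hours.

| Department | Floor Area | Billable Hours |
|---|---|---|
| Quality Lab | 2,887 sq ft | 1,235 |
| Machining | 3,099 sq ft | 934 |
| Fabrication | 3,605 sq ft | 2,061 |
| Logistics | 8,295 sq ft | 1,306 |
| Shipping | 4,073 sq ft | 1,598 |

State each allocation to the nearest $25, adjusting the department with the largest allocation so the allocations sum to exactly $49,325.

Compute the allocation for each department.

Quality Lab: $7,500 | Machining: $6,700 | Fabrication: $11,175 | Logistics: $13,850 | Shipping: $10,100

Floor area total 21,959; billable hours total 7,134.
Combined weights (50% floor area + 50% billable hours): Quality Lab 0.1523; Machining 0.1360; Fabrication 0.2265; Logistics 0.2804; Shipping 0.2047.
Raw shares: Quality Lab 7,511.88; Machining 6,709.41; Fabrication 11,173.79; Logistics 13,831.14; Shipping 10,098.80.
After rounding ($25): Quality Lab $7,500; Machining $6,700; Fabrication $11,175; Logistics $13,825; Shipping $10,100. Sum = $49,300.
Difference $49,325 − $49,300 = +$25 applied to largest allocation (Logistics): Logistics becomes $13,850.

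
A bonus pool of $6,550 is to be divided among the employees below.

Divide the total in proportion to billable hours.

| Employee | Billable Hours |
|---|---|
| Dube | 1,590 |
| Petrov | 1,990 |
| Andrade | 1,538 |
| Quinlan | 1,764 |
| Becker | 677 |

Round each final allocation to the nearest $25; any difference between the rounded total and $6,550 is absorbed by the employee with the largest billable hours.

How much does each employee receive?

Sum of billable hours: 7,559.
Raw shares: Dube 1,590/7,559 × $6,550 = 1,377.76; Petrov 1,990/7,559 × $6,550 = 1,724.37; Andrade 1,538/7,559 × $6,550 = 1,332.70; Quinlan 1,764/7,559 × $6,550 = 1,528.54; Becker 677/7,559 × $6,550 = 586.63.
At nearest $25: Dube $1,375; Petrov $1,725; Andrade $1,325; Quinlan $1,525; Becker $575. Sum = $6,525.
Difference $6,550 − $6,525 = +$25 applied to largest billable hours (Petrov): Petrov becomes $1,750.

Dube: $1,375 | Petrov: $1,750 | Andrade: $1,325 | Quinlan: $1,525 | Becker: $575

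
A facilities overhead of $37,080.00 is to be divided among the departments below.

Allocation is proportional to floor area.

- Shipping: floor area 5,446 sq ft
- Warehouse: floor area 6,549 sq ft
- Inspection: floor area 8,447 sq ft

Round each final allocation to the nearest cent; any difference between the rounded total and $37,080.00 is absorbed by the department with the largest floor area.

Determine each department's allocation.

Total floor area = 5,446 + 6,549 + 8,447 = 20,442.
Unrounded shares: Shipping 9,878.5677; Warehouse 11,879.3132; Inspection 15,322.1192.
Rounded to nearest cent: Shipping $9,878.57; Warehouse $11,879.31; Inspection $15,322.12. Sum = $37,080.00.
No rounding difference to absorb.

Shipping: $9,878.57 | Warehouse: $11,879.31 | Inspection: $15,322.12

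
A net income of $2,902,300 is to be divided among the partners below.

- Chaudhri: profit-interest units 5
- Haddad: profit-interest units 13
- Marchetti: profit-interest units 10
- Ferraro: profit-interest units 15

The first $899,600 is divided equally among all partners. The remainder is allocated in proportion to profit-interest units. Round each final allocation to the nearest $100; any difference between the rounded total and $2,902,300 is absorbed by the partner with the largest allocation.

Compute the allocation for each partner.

Chaudhri: $457,800; Haddad: $830,400; Marchetti: $690,600; Ferraro: $923,500

$899,600 shared equally gives $224,900 per partner.
Remainder $2,002,700 by profit-interest units (total 43): Chaudhri 232,872.09 → $232,900; Haddad 605,467.44 → $605,500; Marchetti 465,744.19 → $465,700; Ferraro 698,616.28 → $698,600.
Totals: Chaudhri $224,900 + $232,900 = $457,800; Haddad $224,900 + $605,500 = $830,400; Marchetti $224,900 + $465,700 = $690,600; Ferraro $224,900 + $698,600 = $923,500.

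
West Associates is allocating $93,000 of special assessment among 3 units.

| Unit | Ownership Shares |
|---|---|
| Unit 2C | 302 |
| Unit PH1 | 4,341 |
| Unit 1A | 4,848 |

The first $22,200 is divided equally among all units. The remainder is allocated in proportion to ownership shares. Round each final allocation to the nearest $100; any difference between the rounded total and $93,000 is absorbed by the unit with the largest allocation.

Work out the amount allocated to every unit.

Unit 2C: $9,700 | Unit PH1: $39,800 | Unit 1A: $43,500

$22,200 shared equally gives $7,400 per unit.
Remainder $70,800 by ownership shares (total 9,491): Unit 2C 2,252.83 → $2,300; Unit PH1 32,382.55 → $32,400; Unit 1A 36,164.62 → $36,200.
Rounding difference −$100 on remainder applied to Unit 1A.
Totals: Unit 2C $7,400 + $2,300 = $9,700; Unit PH1 $7,400 + $32,400 = $39,800; Unit 1A $7,400 + $36,100 = $43,500.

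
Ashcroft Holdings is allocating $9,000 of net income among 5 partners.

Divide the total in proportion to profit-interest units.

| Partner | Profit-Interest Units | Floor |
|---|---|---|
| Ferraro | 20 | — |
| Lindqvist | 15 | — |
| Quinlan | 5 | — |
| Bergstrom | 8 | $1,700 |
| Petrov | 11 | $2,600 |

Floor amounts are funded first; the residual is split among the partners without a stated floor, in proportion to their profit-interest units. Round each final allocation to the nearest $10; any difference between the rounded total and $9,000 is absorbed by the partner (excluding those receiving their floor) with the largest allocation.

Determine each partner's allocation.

Ferraro: $2,350 | Lindqvist: $1,760 | Quinlan: $590 | Bergstrom: $1,700 | Petrov: $2,600

Minimums first: Bergstrom $1,700; Petrov $2,600. Remaining pool $4,700.
Remaining pool split over remaining profit-interest units 40: Ferraro 2,350.00 → $2,350; Lindqvist 1,762.50 → $1,760; Quinlan 587.50 → $590.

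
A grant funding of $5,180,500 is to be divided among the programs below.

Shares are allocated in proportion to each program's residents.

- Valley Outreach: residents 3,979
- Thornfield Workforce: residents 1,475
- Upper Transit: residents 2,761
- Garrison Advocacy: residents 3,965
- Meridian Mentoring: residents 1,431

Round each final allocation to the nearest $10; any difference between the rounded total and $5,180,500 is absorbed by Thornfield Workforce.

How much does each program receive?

Valley Outreach: $1,514,450; Thornfield Workforce: $561,410; Upper Transit: $1,050,870; Garrison Advocacy: $1,509,120; Meridian Mentoring: $544,650

Residents total: 13,611.
Raw shares: Valley Outreach 3,979/13,611 × $5,180,500 = 1,514,452.24; Thornfield Workforce 1,475/13,611 × $5,180,500 = 561,401.62; Upper Transit 2,761/13,611 × $5,180,500 = 1,050,867.72; Garrison Advocacy 3,965/13,611 × $5,180,500 = 1,509,123.69; Meridian Mentoring 1,431/13,611 × $5,180,500 = 544,654.73.
At nearest $10: Valley Outreach $1,514,450; Thornfield Workforce $561,400; Upper Transit $1,050,870; Garrison Advocacy $1,509,120; Meridian Mentoring $544,650. Sum = $5,180,490.
Difference $5,180,500 − $5,180,490 = +$10 applied to Thornfield Workforce: Thornfield Workforce becomes $561,410.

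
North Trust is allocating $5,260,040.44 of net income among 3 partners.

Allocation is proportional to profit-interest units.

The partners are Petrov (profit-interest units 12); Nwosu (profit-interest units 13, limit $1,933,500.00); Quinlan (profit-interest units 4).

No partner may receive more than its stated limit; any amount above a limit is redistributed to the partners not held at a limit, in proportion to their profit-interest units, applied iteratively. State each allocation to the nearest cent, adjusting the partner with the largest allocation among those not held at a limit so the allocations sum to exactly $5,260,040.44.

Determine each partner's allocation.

Profit-interest units total: 29.
Proportional shares (ignoring caps): Petrov 2,176,568.4579; Nwosu 2,357,949.1628; Quinlan 725,522.8193.
Held at cap: Nwosu ($1,933,500.00); balance $3,326,540.44 reallocated over remaining profit-interest units 16.
Remaining shares: Petrov 2,494,905.3300 → $2,494,905.33; Quinlan 831,635.1100 → $831,635.11.

Petrov: $2,494,905.33 | Nwosu: $1,933,500.00 | Quinlan: $831,635.11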